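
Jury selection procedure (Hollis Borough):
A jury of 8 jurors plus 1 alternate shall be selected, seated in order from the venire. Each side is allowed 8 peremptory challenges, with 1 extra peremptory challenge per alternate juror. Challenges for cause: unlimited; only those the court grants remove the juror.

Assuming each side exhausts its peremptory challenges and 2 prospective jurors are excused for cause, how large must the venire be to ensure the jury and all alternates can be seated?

29

Seats to fill: 8 + 1 alternates = 9.
Peremptories: 8 + 1×1 = 9 per side × 2 sides = 18.
For-cause removals: 2.
Minimum venire: 9 + 18 + 2 = 29.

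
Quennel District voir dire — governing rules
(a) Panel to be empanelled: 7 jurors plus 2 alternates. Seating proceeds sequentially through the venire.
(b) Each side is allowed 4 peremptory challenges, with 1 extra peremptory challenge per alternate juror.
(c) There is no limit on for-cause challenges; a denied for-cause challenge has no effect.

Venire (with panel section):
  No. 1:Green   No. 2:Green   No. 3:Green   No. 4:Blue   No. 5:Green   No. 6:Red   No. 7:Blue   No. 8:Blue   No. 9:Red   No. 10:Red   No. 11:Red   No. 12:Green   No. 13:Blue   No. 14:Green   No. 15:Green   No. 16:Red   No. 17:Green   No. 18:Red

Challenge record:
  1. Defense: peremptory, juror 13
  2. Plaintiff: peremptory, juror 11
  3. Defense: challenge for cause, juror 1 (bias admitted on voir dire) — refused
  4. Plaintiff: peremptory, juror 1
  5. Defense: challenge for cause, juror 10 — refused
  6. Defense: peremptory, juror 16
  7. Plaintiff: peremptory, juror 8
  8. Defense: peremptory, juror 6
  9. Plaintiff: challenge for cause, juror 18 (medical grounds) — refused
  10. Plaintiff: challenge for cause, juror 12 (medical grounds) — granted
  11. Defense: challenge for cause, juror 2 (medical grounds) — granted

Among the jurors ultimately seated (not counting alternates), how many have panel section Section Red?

2

Removed: #1, #2, #6, #8, #11, #12, #13, #16.
Seated jurors 1–7: #3, #4, #5, #7, #9, #10, #14 (alternates #15, #17 not counted).
Of those, in Section Red: #9, #10 → 2.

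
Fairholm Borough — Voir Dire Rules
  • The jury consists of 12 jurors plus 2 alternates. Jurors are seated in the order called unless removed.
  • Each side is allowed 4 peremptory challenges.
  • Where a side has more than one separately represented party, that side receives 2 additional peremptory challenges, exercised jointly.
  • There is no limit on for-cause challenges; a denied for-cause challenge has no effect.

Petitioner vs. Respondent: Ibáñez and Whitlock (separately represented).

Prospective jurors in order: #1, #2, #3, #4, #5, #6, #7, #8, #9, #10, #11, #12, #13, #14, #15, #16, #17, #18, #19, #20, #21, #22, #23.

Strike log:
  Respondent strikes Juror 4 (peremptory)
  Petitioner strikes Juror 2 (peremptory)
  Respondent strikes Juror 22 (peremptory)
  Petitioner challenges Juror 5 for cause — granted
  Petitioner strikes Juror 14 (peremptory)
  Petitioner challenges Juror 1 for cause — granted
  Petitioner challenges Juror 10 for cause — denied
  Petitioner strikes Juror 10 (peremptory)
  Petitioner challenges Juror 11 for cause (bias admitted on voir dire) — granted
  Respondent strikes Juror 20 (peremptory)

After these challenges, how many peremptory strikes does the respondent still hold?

3

Respondent allotment: 4 base + 2 multi-party = 6.
Respondent peremptories used: #4, #22, #20 — 3.
Remaining: 6 − 3 = 3.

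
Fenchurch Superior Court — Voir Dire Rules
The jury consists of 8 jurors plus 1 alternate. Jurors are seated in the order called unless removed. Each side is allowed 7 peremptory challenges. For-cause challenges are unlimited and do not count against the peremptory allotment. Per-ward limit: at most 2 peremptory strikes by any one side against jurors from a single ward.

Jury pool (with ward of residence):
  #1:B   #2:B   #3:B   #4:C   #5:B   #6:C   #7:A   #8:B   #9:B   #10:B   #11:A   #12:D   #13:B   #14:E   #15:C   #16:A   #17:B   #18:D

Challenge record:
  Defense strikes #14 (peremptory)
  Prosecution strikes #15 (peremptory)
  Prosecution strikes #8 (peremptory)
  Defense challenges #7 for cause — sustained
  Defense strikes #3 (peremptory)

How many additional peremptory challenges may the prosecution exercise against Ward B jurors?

1

Prosecution peremptories so far: #15, #8 — 2 of 7 used, 5 left overall.
Against Ward B: #8 — 1 used; per-ward cap 2 leaves 1.
Binding limit: min(5, 1) = 1.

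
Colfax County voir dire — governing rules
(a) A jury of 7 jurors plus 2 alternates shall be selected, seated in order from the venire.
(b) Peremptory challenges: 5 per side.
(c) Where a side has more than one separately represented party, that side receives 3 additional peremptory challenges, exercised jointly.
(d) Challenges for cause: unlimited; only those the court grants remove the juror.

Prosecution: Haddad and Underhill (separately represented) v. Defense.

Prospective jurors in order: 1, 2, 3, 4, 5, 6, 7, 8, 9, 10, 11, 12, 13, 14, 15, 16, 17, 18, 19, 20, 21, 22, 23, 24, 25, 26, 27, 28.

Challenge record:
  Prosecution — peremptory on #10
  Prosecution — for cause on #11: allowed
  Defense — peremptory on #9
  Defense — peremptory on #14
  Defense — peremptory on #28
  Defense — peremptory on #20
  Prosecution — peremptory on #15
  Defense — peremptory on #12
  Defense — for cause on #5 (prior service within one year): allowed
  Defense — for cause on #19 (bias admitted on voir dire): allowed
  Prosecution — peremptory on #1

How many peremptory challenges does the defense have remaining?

0

Defense allotment: 5.
Defense peremptories used: #9, #14, #28, #20, #12 — 5 (for-cause on #5, #19 don't count).
Remaining: 5 − 5 = 0.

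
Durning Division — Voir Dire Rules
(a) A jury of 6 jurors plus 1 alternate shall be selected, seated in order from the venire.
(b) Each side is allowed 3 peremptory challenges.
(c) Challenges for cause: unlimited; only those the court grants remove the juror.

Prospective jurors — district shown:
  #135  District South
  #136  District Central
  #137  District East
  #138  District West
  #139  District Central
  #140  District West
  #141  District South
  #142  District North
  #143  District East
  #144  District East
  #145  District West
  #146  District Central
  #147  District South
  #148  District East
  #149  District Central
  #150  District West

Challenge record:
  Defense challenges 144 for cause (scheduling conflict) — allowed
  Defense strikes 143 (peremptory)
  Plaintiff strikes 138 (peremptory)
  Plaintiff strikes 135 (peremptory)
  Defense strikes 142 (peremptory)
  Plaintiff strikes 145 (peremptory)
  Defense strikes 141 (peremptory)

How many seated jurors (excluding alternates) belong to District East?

1

Removed: #135, #138, #141, #142, #143, #144, #145.
Seated jurors 1–6: #136, #137, #139, #140, #146, #147 (alternates #148 not counted).
Of those, in District East: #137 → 1.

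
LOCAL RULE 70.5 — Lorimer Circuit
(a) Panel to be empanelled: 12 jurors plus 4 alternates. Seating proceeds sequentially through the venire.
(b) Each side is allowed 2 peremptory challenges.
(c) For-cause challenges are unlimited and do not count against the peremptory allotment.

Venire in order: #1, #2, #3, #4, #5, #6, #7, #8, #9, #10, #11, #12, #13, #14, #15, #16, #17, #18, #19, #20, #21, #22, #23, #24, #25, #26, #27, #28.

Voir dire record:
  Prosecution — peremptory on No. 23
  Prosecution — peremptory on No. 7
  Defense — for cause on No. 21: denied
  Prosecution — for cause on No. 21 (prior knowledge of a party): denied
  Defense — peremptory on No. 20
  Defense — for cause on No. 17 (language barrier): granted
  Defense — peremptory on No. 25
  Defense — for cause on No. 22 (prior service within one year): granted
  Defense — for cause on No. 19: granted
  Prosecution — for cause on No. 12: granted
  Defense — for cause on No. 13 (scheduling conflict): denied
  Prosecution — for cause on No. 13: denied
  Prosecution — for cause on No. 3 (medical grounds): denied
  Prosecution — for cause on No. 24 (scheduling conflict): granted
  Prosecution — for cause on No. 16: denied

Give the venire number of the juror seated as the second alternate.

Removed: #7, #12, #17, #19, #20, #22, #23, #24, #25. (#3, #13, #16, #21 stay — for-cause denied.)
Seating in order: seats 1–12 → #1, #2, #3, #4, #5, #6, #8, #9, #10, #11, #13, #14; alternates → #15, #16, #18, #21.
So alternate 2 is #16.

16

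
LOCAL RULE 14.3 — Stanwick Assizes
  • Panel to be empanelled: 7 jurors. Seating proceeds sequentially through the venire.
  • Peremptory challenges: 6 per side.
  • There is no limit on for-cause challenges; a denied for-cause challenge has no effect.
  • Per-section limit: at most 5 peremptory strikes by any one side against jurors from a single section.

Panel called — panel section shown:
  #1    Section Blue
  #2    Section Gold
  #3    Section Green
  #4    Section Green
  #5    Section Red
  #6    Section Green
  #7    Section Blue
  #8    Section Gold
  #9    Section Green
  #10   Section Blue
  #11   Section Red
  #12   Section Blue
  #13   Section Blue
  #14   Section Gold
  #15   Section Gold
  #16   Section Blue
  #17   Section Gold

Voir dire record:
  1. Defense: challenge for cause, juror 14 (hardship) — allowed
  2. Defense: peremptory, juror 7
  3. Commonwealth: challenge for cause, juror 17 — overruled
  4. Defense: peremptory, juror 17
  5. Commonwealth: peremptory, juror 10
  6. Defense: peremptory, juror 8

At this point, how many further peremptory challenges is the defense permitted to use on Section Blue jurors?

Defense peremptories so far: #7, #17, #8 — 3 of 6 used, 3 left overall.
Against Section Blue: #7 — 1 used; per-section cap 5 leaves 4.
Binding limit: min(3, 4) = 3.

3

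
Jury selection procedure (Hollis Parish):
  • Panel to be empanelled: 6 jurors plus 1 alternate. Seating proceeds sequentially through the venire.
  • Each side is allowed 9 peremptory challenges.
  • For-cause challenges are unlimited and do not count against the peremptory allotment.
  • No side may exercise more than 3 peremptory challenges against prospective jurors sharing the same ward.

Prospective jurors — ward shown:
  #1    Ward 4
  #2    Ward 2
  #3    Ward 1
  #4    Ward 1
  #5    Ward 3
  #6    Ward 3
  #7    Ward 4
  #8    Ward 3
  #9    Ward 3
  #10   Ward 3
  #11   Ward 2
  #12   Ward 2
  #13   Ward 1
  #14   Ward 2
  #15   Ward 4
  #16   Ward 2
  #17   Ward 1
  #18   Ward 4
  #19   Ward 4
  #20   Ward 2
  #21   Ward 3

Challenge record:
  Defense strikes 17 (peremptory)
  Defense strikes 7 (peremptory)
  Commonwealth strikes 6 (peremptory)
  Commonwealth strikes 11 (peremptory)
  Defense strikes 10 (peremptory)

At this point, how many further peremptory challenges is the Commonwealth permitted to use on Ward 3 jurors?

2

Commonwealth peremptories so far: #6, #11 — 2 of 9 used, 7 left overall.
Against Ward 3: #6 — 1 used; per-ward cap 3 leaves 2.
Binding limit: min(7, 2) = 2.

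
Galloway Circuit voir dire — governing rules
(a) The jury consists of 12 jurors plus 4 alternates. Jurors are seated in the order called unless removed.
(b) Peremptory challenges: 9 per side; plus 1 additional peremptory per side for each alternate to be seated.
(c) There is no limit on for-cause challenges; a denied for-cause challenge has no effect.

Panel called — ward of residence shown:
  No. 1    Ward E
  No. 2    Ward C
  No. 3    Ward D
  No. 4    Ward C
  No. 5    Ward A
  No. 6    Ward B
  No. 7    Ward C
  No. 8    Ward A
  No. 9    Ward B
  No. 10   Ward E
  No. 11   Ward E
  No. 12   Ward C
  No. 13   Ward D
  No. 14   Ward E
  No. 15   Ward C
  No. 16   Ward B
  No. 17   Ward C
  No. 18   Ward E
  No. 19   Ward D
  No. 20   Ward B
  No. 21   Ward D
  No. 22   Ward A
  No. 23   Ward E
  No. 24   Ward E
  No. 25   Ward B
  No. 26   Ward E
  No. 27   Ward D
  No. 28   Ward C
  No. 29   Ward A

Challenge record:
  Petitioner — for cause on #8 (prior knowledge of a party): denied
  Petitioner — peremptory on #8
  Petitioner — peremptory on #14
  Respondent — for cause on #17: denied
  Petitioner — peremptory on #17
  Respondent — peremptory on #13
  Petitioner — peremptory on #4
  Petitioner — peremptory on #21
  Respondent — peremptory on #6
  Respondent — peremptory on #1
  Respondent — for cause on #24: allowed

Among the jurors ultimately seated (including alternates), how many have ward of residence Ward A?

2

Removed: #1, #4, #6, #8, #13, #14, #17, #21, #24.
Seated (16 incl. alternates): #2, #3, #5, #7, #9, #10, #11, #12, #15, #16, #18, #19, #20, #22, #23, #25.
Of those, in Ward A: #5, #22 → 2.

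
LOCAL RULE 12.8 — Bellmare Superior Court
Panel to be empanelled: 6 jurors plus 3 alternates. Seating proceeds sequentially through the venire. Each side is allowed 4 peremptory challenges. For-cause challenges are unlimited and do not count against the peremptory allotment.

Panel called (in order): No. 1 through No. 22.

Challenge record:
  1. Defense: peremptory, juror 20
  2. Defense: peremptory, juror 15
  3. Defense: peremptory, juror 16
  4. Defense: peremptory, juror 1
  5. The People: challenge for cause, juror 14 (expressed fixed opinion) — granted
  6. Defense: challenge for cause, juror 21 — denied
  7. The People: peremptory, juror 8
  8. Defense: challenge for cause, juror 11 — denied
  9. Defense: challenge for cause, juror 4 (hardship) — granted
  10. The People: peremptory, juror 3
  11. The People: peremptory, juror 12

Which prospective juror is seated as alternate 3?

17

Removed: #1, #3, #4, #8, #12, #14, #15, #16, #20. (#11, #21 stay — for-cause denied.)
Seating in order: seats 1–6 → #2, #5, #6, #7, #9, #10; alternates → #11, #13, #17.
So alternate 3 is #17.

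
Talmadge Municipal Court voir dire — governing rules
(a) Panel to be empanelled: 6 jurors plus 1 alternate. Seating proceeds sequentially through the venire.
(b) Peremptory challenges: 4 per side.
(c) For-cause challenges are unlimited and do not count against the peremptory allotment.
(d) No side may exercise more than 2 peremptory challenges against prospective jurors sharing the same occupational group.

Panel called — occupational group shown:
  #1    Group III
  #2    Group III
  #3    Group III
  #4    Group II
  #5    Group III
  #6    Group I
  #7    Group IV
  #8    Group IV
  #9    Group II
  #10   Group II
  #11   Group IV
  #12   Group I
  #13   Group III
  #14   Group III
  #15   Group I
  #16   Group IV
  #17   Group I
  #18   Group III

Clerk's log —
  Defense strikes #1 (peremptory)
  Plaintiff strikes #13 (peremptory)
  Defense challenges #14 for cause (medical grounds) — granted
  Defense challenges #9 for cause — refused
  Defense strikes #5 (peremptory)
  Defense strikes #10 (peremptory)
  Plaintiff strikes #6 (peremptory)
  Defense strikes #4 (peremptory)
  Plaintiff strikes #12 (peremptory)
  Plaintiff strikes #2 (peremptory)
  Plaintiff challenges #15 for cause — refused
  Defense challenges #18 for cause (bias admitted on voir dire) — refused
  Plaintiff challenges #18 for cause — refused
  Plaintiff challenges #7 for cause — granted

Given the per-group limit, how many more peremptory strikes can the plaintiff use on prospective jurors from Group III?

Plaintiff peremptories so far: #13, #6, #12, #2 — 4 of 4 used, 0 left overall.
Against Group III: #13, #2 — 2 used; per-group cap 2 leaves 0.
Binding limit: min(0, 0) = 0.

0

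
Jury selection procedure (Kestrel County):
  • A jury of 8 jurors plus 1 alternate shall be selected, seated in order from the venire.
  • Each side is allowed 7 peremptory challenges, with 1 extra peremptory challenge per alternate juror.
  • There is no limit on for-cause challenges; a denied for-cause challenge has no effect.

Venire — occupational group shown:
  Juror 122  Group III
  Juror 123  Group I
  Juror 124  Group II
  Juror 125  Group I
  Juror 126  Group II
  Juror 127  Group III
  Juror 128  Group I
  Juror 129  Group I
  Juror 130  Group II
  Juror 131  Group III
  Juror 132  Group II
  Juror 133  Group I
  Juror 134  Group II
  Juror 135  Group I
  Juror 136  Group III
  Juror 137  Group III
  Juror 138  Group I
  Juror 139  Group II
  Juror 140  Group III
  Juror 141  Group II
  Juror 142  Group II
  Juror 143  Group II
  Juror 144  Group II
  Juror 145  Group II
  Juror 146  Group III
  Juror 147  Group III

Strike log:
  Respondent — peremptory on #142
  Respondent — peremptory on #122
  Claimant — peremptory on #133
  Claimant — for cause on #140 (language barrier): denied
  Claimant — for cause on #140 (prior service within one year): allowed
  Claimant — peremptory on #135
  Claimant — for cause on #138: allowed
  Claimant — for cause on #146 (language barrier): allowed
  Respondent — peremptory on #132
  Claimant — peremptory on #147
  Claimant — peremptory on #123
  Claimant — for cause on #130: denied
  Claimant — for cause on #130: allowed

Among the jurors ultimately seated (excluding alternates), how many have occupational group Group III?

Removed: #122, #123, #130, #132, #133, #135, #138, #140, #142, #146, #147.
Seated jurors 1–8: #124, #125, #126, #127, #128, #129, #131, #134 (alternates #136 not counted).
Of those, in Group III: #127, #131 → 2.

2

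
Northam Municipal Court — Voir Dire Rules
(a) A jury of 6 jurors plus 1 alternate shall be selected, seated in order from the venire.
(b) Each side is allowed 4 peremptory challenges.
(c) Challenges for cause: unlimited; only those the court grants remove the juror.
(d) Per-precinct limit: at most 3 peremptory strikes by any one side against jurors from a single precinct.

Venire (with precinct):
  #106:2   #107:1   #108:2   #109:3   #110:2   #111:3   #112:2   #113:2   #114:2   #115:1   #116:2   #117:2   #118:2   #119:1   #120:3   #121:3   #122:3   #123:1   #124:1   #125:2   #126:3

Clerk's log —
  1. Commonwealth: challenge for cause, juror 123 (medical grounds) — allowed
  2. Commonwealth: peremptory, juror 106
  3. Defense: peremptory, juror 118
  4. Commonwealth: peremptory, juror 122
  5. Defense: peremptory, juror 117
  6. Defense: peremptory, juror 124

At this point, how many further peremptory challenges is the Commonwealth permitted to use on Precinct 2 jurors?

Commonwealth peremptories so far: #106, #122 — 2 of 4 used, 2 left overall.
Against Precinct 2: #106 — 1 used; per-precinct cap 3 leaves 2.
Binding limit: min(2, 2) = 2.

2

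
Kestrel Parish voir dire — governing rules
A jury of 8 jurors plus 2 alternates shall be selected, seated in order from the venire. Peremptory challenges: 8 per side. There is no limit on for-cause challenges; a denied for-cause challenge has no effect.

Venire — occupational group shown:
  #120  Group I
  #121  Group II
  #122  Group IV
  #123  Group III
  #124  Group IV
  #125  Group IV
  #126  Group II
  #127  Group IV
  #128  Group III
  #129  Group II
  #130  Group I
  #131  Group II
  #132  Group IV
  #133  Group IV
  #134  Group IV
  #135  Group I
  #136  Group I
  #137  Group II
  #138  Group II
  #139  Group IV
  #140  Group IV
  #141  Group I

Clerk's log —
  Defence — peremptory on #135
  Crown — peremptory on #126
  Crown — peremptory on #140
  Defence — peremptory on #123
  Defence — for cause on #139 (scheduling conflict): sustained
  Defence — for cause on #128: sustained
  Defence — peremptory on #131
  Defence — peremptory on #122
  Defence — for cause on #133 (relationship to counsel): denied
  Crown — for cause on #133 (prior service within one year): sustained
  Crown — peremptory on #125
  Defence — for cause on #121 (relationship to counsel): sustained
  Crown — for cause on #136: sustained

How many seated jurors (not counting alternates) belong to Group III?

Removed: #121, #122, #123, #125, #126, #128, #131, #133, #135, #136, #139, #140.
Seated jurors 1–8: #120, #124, #127, #129, #130, #132, #134, #137 (alternates #138, #141 not counted).
None of those are in Group III → 0.

0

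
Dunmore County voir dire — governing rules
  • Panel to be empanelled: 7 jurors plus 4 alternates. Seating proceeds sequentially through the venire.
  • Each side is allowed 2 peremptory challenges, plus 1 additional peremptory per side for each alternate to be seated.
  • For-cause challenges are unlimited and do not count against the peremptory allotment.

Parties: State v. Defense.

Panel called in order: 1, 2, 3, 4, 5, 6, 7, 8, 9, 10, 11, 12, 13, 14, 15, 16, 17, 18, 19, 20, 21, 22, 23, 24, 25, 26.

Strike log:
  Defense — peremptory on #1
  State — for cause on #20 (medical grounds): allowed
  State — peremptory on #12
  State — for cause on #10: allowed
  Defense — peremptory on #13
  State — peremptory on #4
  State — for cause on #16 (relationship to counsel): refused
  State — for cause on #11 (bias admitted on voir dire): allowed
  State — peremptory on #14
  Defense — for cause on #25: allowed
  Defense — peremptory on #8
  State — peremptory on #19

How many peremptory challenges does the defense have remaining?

3

Defense allotment: 2 base + 1 × 4 alternates = 6.
Defense peremptories used: #1, #13, #8 — 3 (the for-cause on #25 doesn't count).
Remaining: 6 − 3 = 3.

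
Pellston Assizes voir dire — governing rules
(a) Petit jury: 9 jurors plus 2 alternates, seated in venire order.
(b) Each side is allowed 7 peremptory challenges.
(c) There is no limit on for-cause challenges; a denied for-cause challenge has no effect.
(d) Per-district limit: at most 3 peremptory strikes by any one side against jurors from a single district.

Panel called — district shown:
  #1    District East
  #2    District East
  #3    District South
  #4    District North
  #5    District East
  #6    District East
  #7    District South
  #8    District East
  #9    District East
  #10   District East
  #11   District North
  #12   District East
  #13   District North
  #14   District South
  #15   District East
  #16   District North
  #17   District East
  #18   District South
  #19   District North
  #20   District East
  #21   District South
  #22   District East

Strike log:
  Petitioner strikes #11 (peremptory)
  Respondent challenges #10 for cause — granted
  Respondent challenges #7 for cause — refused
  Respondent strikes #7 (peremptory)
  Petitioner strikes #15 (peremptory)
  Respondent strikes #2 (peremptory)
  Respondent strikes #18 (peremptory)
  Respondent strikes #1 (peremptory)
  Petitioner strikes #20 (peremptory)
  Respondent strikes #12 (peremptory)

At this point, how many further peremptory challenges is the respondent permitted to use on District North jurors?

Respondent peremptories so far: #7, #2, #18, #1, #12 — 5 of 7 used, 2 left overall.
Against District North: none yet — per-district cap 3 leaves 3.
Binding limit: min(2, 3) = 2.

2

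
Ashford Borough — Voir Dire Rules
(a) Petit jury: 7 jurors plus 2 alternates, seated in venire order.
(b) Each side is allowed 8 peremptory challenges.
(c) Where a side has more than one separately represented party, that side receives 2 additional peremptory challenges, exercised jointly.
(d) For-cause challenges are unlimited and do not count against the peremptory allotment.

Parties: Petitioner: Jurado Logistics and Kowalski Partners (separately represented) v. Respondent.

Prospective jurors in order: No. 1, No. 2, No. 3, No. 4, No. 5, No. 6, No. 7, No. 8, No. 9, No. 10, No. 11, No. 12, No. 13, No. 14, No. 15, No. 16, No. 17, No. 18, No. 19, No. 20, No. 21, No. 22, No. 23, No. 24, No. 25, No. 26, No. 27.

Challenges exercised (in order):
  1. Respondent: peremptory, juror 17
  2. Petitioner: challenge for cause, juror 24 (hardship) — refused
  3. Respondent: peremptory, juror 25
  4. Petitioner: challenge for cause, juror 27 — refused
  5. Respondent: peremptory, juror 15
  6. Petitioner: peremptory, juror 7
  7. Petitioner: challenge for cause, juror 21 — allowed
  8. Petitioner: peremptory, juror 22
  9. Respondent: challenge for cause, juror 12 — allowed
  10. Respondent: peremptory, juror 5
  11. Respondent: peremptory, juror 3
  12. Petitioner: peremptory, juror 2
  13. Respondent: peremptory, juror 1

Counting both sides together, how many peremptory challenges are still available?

Petitioner allotment: 8 base + 2 multi-party = 10. Respondent allotment: 8.
Petitioner peremptories used: #7, #22, #2 — 3 (for-cause on #24, #27, #21 don't count).
Respondent peremptories used: #17, #25, #15, #5, #3, #1 — 6 (the for-cause on #12 doesn't count).
Remaining: (10 − 3) + (8 − 6) = 9.

9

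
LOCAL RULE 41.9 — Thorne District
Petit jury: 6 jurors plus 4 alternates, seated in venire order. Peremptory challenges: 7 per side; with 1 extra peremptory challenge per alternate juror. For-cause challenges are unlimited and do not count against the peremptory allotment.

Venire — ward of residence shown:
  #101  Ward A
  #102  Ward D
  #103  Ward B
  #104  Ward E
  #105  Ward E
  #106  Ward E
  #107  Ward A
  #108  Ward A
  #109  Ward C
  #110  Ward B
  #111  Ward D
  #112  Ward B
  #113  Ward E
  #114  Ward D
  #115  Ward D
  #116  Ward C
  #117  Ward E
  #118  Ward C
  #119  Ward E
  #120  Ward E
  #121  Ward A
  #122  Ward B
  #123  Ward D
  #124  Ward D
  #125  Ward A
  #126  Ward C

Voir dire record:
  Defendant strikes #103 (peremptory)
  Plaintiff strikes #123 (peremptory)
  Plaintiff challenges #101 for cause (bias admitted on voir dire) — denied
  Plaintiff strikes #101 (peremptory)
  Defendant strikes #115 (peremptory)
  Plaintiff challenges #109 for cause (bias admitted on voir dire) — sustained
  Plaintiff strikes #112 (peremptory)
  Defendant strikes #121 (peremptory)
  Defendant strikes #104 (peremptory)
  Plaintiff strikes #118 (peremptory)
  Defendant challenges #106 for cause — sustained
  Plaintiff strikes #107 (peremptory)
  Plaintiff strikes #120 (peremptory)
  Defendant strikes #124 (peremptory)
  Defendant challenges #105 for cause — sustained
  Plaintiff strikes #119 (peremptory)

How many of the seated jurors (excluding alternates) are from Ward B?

Removed: #101, #103, #104, #105, #106, #107, #109, #112, #115, #118, #119, #120, #121, #123, #124.
Seated jurors 1–6: #102, #108, #110, #111, #113, #114 (alternates #116, #117, #122, #125 not counted).
Of those, in Ward B: #110 → 1.

1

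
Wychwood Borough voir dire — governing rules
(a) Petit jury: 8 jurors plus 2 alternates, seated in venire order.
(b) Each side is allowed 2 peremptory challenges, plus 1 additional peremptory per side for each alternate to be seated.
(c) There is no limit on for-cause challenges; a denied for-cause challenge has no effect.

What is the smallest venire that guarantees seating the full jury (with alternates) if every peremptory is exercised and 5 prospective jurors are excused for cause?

23

Seats to fill: 8 + 2 alternates = 10.
Peremptories: 2 + 1×2 = 4 per side × 2 sides = 8.
For-cause removals: 5.
Minimum venire: 10 + 8 + 5 = 23.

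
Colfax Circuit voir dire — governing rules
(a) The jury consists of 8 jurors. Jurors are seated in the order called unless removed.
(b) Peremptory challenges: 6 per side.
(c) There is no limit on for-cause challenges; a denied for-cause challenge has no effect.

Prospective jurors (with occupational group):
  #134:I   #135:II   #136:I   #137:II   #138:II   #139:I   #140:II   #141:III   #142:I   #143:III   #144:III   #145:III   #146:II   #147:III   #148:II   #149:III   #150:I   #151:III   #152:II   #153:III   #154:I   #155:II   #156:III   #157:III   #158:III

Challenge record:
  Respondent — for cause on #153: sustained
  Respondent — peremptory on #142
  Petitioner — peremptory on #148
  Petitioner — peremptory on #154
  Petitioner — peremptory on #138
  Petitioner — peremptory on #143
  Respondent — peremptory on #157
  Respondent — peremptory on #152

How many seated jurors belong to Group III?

Removed: #138, #142, #143, #148, #152, #153, #154, #157.
Seated jurors 1–8: #134, #135, #136, #137, #139, #140, #141, #144.
Of those, in Group III: #141, #144 → 2.

2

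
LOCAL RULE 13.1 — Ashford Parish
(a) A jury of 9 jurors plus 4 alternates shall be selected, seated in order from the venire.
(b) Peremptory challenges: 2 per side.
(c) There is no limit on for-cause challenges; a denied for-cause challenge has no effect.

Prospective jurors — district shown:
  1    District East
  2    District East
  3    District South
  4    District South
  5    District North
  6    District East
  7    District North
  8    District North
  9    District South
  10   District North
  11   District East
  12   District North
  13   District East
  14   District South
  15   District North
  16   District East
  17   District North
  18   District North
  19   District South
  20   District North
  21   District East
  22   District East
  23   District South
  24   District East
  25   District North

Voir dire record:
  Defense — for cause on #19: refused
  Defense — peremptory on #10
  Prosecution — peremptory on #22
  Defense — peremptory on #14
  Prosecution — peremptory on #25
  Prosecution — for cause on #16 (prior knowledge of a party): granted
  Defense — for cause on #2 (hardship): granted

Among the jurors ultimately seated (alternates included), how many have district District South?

3

Removed: #2, #10, #14, #16, #22, #25.
Seated (13 incl. alternates): #1, #3, #4, #5, #6, #7, #8, #9, #11, #12, #13, #15, #17.
Of those, in District South: #3, #4, #9 → 3.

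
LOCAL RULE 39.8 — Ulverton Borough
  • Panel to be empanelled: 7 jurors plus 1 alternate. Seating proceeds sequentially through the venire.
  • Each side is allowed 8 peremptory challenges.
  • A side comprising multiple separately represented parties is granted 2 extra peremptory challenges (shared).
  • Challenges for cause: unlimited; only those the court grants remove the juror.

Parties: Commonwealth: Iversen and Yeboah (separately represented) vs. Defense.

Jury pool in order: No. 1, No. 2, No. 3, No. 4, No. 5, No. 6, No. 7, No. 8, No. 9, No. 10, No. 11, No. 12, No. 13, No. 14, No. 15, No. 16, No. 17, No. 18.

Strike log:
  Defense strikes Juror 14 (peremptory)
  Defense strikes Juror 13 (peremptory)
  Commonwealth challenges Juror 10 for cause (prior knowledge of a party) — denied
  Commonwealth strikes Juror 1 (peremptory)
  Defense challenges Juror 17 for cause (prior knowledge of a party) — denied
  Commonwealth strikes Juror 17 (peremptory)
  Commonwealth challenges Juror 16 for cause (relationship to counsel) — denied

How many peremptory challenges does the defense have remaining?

6

Defense allotment: 8.
Defense peremptories used: #14, #13 — 2 (the for-cause on #17 doesn't count).
Remaining: 8 − 2 = 6.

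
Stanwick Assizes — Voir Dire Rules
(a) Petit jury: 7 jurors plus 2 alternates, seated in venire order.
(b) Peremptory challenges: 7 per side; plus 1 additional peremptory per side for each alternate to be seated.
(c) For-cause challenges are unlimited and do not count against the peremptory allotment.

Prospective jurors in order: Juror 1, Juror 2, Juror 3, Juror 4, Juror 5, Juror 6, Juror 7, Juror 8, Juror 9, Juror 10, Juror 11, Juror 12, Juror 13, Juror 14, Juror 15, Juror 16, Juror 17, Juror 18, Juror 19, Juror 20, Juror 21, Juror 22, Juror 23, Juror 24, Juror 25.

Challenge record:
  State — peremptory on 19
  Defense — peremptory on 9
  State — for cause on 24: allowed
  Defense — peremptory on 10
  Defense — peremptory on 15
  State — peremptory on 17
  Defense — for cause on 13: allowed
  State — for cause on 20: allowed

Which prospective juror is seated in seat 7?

7

Removed: #9, #10, #13, #15, #17, #19, #20, #24.
Seating in order: seats 1–7 → #1, #2, #3, #4, #5, #6, #7; alternates → #8, #11.
So seat 7 is #7.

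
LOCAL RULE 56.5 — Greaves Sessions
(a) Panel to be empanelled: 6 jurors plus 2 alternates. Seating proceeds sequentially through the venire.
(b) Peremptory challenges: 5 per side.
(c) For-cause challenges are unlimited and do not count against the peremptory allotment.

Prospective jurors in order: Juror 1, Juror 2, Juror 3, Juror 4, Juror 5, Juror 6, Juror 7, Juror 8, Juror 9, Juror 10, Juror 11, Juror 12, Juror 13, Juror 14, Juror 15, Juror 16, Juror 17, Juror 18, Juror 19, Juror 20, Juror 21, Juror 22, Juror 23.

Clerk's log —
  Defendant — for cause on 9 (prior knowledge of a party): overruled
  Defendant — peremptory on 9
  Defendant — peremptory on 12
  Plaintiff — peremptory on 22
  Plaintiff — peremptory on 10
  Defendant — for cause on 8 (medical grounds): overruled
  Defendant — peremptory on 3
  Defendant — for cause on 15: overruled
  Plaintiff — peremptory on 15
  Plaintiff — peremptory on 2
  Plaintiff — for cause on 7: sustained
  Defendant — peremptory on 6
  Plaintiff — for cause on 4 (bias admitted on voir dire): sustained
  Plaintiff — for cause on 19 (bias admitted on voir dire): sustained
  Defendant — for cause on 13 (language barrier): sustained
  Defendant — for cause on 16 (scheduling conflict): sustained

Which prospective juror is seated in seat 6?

Removed: #2, #3, #4, #6, #7, #9, #10, #12, #13, #15, #16, #19, #22. (#8 stays — for-cause denied.)
Seating in order: seats 1–6 → #1, #5, #8, #11, #14, #17; alternates → #18, #20.
So seat 6 is #17.

17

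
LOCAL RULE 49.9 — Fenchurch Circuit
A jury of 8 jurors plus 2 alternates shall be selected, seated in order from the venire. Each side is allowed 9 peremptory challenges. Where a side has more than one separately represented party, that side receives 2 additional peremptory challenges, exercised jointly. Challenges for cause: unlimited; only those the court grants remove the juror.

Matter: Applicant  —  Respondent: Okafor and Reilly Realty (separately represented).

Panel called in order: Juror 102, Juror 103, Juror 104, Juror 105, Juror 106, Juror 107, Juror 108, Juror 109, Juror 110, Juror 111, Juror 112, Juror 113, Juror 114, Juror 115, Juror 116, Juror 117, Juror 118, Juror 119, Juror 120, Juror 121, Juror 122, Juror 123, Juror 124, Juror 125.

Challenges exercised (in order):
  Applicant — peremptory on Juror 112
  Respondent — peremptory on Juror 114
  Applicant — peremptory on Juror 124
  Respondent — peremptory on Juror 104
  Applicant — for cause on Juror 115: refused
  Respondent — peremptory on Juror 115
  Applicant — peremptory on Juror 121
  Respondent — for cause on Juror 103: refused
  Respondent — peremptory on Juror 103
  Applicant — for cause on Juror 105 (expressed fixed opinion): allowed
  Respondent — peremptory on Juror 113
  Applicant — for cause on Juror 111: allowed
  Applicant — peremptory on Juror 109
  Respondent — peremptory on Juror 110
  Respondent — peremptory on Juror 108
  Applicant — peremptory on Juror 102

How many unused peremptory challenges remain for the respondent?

Respondent allotment: 9 base + 2 multi-party = 11.
Respondent peremptories used: #114, #104, #115, #103, #113, #110, #108 — 7 (the for-cause on #103 doesn't count).
Remaining: 11 − 7 = 4.

4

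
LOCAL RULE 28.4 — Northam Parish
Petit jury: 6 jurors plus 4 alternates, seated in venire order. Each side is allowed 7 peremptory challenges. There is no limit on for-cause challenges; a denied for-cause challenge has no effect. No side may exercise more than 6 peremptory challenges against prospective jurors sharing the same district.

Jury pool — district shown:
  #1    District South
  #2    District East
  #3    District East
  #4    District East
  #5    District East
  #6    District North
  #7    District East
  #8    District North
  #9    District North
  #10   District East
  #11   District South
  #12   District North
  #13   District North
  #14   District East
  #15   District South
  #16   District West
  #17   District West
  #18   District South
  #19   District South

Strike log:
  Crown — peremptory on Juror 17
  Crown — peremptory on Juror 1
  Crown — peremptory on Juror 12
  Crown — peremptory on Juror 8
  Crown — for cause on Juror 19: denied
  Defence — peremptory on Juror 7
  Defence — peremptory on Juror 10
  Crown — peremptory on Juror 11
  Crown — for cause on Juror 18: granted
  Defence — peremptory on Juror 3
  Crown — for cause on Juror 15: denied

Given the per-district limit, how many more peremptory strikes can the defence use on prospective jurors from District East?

Defence peremptories so far: #7, #10, #3 — 3 of 7 used, 4 left overall.
Against District East: #7, #10, #3 — 3 used; per-district cap 6 leaves 3.
Binding limit: min(4, 3) = 3.

3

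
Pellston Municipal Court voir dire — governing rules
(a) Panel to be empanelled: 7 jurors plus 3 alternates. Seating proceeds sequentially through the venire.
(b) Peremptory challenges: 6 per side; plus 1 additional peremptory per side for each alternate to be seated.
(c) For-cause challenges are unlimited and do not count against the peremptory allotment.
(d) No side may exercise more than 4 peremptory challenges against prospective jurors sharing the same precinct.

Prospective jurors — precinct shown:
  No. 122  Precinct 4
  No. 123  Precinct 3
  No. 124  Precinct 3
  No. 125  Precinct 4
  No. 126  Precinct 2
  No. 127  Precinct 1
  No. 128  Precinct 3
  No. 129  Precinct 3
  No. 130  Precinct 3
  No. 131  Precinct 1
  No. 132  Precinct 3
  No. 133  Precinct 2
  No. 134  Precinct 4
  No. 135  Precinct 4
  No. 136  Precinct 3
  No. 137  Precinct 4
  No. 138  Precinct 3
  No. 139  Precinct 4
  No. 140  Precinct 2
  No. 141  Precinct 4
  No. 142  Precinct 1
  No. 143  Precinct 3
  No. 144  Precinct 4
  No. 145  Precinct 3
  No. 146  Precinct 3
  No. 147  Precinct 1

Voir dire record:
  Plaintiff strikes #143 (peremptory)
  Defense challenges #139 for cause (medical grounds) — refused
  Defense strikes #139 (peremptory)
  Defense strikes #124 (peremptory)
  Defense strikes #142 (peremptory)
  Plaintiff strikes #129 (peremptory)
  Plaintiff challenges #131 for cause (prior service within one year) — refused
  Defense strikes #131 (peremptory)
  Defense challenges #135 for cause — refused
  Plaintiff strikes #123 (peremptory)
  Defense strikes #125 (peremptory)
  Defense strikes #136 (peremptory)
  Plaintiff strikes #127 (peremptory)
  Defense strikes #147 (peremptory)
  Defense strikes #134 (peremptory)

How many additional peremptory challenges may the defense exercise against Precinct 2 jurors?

1

Defense peremptories so far: #139, #124, #142, #131, #125, #136, #147, #134 — 8 of 9 used, 1 left overall.
Against Precinct 2: none yet — per-precinct cap 4 leaves 4.
Binding limit: min(1, 4) = 1.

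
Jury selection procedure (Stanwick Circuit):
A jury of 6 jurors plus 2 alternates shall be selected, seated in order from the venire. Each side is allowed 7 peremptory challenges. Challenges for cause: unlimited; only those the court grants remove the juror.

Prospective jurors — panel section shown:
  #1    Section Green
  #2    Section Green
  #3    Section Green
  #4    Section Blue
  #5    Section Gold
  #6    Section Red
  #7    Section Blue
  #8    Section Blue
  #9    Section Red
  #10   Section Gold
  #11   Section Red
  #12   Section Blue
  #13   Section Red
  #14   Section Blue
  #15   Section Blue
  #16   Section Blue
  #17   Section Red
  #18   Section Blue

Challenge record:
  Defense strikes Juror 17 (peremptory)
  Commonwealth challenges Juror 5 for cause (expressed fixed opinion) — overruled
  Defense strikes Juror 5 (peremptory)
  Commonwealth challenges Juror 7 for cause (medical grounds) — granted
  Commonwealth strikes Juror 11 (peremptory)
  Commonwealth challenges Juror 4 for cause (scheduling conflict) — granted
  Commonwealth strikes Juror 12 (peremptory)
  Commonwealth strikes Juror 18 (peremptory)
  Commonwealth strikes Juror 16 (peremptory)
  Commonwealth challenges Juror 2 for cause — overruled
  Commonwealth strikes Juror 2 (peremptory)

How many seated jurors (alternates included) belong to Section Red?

3

Removed: #2, #4, #5, #7, #11, #12, #16, #17, #18.
Seated (8 incl. alternates): #1, #3, #6, #8, #9, #10, #13, #14.
Of those, in Section Red: #6, #9, #13 → 3.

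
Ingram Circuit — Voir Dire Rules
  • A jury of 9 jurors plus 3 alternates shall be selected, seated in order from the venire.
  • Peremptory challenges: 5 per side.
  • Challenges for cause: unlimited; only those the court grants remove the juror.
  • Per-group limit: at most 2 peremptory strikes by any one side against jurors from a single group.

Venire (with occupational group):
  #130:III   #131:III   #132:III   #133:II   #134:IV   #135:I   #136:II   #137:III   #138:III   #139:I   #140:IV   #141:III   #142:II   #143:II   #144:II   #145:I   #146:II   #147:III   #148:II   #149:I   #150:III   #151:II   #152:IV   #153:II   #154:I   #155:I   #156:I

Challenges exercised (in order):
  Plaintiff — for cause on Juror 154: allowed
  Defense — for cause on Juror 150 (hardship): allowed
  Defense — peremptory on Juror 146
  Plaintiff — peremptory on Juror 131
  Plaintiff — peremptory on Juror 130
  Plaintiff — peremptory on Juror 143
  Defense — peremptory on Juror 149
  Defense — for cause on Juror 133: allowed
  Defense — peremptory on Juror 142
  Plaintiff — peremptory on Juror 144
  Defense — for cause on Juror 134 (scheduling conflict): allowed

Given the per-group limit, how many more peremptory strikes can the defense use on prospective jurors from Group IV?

Defense peremptories so far: #146, #149, #142 — 3 of 5 used, 2 left overall.
Against Group IV: none yet — per-group cap 2 leaves 2.
Binding limit: min(2, 2) = 2.

2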